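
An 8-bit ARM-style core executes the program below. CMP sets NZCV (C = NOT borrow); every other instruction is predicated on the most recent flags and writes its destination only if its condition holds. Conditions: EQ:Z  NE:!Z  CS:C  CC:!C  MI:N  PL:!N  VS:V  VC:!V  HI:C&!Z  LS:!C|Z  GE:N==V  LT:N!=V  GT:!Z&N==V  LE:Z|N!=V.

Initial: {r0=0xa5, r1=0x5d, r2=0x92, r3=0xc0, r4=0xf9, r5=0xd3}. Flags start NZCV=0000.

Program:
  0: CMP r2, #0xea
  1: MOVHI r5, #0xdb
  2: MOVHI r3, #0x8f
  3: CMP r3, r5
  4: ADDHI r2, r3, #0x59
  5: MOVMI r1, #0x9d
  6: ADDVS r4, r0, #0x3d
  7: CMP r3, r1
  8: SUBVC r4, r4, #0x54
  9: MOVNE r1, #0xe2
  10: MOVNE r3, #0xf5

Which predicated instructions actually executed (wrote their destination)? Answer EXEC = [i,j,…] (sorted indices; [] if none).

EXEC = [5,8,9,10]

0: ✓ CMP  NZCV=1000
1: · MOVHI
2: · MOVHI
3: ✓ CMP  NZCV=1000
4: · ADDHI
5: ✓ MOVMI  r1←0x9d
6: · ADDVS
7: ✓ CMP  NZCV=0010
8: ✓ SUBVC  r4←0xa5
9: ✓ MOVNE  r1←0xe2
10: ✓ MOVNE  r3←0xf5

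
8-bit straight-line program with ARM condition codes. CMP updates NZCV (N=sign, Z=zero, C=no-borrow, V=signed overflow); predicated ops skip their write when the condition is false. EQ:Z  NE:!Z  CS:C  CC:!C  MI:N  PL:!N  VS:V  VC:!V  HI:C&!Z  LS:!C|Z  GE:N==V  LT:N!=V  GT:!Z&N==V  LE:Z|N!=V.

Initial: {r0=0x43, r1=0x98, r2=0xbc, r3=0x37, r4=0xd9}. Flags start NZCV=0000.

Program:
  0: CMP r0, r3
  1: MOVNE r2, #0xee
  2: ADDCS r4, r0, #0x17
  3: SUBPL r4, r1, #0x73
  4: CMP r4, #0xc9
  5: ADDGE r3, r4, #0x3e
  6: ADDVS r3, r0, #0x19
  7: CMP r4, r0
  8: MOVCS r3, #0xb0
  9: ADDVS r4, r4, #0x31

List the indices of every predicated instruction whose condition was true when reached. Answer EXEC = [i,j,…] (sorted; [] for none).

0: ✓ CMP  NZCV=0010
1: ✓ MOVNE  r2←0xee
2: ✓ ADDCS  r4←0x5a
3: ✓ SUBPL  r4←0x25
4: ✓ CMP  NZCV=0000
5: ✓ ADDGE  r3←0x63
6: · ADDVS
7: ✓ CMP  NZCV=1000
8: · MOVCS
9: · ADDVS

EXEC = [1,2,3,5]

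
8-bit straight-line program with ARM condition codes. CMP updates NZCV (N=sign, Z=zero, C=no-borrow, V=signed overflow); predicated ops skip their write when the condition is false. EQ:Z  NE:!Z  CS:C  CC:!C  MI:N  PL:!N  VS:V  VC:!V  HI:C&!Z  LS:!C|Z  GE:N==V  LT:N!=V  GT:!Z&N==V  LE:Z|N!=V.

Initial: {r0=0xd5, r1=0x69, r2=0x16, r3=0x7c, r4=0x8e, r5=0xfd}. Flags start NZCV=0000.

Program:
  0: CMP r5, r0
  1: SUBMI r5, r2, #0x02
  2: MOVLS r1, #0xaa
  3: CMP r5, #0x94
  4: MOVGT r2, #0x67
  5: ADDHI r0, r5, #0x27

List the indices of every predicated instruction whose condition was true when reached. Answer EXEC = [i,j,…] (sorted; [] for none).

EXEC = [4,5]

[0] flags=0010 → (cmp)
[1] flags=0010 MI?F → skip
[2] flags=0010 LS?F → skip
[3] flags=0010 → (cmp)
[4] flags=0010 GT?T → r2=0x67
[5] flags=0010 HI?T → r0=0x24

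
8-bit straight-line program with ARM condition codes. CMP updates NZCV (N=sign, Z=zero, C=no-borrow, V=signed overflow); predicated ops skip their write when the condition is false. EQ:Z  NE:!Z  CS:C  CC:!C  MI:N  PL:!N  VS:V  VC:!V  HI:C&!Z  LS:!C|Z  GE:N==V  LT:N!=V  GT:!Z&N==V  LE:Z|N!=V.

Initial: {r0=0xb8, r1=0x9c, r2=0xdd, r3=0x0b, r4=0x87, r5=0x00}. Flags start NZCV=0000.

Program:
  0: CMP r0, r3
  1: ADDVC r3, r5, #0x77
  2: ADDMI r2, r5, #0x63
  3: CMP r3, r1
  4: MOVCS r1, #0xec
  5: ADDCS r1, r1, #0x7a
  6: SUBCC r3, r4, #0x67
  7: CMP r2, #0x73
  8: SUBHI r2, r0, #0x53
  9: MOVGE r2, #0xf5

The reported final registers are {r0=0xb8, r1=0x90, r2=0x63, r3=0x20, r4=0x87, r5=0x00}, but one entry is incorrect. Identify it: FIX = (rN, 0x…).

0: ✓ CMP  NZCV=1010
1: ✓ ADDVC  r3←0x77
2: ✓ ADDMI  r2←0x63
3: ✓ CMP  NZCV=1001
4: · MOVCS
5: · ADDCS
6: ✓ SUBCC  r3←0x20
7: ✓ CMP  NZCV=1000
8: · SUBHI
9: · MOVGE

FIX = (r1, 0x9c)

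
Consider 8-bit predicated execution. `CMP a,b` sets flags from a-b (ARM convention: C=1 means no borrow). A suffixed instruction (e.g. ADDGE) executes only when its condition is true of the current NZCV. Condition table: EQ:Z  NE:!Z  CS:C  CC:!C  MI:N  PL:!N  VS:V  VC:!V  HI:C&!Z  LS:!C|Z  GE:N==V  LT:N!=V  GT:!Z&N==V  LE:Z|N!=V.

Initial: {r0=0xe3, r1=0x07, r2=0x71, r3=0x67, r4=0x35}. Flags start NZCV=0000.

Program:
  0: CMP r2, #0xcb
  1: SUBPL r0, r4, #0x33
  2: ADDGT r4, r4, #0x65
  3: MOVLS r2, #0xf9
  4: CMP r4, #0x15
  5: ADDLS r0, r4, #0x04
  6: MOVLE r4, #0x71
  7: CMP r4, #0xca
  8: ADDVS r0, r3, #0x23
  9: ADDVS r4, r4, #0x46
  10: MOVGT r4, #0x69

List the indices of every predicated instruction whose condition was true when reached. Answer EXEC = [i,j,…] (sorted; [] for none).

[0] flags=1001 → (cmp)
[1] flags=1001 PL?F → skip
[2] flags=1001 GT?T → r4=0x9a
[3] flags=1001 LS?T → r2=0xf9
[4] flags=1010 → (cmp)
[5] flags=1010 LS?F → skip
[6] flags=1010 LE?T → r4=0x71
[7] flags=1001 → (cmp)
[8] flags=1001 VS?T → r0=0x8a
[9] flags=1001 VS?T → r4=0xb7
[10] flags=1001 GT?T → r4=0x69

EXEC = [2,3,6,8,9,10]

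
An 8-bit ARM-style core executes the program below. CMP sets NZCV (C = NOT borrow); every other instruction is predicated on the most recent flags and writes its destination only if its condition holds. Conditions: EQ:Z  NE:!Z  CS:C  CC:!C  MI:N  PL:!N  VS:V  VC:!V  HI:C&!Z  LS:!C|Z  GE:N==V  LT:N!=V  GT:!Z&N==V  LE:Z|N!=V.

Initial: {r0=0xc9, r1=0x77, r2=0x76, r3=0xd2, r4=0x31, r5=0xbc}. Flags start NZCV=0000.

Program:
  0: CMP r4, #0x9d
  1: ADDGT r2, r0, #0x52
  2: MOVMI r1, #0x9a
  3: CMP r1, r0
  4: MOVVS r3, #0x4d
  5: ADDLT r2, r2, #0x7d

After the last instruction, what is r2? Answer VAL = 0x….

[0] flags=1001 → (cmp)
[1] flags=1001 GT?T → r2=0x1b
[2] flags=1001 MI?T → r1=0x9a
[3] flags=1000 → (cmp)
[4] flags=1000 VS?F → skip
[5] flags=1000 LT?T → r2=0x98

VAL = 0x98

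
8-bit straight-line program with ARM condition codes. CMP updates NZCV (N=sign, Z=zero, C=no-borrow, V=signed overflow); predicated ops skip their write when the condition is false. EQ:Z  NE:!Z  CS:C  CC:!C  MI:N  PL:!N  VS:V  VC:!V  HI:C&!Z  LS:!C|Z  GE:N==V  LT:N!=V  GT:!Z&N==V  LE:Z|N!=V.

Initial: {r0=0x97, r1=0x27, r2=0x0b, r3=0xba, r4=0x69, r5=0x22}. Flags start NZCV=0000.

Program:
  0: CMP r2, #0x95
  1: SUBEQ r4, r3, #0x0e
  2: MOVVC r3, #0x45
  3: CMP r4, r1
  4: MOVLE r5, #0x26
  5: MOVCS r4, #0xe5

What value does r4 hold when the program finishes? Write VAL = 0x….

VAL = 0xe5

0: ✓ CMP  NZCV=0000
1: · SUBEQ
2: ✓ MOVVC  r3←0x45
3: ✓ CMP  NZCV=0010
4: · MOVLE
5: ✓ MOVCS  r4←0xe5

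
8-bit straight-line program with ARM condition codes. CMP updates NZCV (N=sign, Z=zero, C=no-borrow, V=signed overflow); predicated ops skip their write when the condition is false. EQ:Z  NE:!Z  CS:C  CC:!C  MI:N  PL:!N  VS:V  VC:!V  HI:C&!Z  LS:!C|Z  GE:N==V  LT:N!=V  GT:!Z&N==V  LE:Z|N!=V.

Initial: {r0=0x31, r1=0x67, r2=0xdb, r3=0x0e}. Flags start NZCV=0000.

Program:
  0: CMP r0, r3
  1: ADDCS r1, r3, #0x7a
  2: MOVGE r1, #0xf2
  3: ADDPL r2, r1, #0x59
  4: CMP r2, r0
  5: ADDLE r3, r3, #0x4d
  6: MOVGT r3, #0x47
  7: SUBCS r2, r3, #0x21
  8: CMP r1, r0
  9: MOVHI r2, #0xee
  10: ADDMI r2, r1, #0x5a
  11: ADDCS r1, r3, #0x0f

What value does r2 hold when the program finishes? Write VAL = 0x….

VAL = 0x4c

0: ✓ CMP  NZCV=0010
1: ✓ ADDCS  r1←0x88
2: ✓ MOVGE  r1←0xf2
3: ✓ ADDPL  r2←0x4b
4: ✓ CMP  NZCV=0010
5: · ADDLE
6: ✓ MOVGT  r3←0x47
7: ✓ SUBCS  r2←0x26
8: ✓ CMP  NZCV=1010
9: ✓ MOVHI  r2←0xee
10: ✓ ADDMI  r2←0x4c
11: ✓ ADDCS  r1←0x56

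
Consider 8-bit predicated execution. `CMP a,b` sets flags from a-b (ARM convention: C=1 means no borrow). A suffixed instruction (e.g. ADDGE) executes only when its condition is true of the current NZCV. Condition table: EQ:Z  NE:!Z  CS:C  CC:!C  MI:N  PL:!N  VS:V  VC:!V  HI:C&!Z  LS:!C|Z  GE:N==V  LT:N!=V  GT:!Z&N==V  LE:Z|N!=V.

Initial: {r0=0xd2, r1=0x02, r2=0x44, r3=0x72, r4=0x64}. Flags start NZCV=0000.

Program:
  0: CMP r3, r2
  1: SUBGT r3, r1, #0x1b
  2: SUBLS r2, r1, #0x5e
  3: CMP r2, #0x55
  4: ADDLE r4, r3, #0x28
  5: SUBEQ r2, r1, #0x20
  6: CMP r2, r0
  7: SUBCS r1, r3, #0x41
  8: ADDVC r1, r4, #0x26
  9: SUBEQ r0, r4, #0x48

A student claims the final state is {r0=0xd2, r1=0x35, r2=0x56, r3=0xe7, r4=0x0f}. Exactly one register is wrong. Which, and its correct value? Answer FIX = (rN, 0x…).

FIX = (r2, 0x44)

[0] flags=0010 → (cmp)
[1] flags=0010 GT?T → r3=0xe7
[2] flags=0010 LS?F → skip
[3] flags=1000 → (cmp)
[4] flags=1000 LE?T → r4=0x0f
[5] flags=1000 EQ?F → skip
[6] flags=0000 → (cmp)
[7] flags=0000 CS?F → skip
[8] flags=0000 VC?T → r1=0x35
[9] flags=0000 EQ?F → skip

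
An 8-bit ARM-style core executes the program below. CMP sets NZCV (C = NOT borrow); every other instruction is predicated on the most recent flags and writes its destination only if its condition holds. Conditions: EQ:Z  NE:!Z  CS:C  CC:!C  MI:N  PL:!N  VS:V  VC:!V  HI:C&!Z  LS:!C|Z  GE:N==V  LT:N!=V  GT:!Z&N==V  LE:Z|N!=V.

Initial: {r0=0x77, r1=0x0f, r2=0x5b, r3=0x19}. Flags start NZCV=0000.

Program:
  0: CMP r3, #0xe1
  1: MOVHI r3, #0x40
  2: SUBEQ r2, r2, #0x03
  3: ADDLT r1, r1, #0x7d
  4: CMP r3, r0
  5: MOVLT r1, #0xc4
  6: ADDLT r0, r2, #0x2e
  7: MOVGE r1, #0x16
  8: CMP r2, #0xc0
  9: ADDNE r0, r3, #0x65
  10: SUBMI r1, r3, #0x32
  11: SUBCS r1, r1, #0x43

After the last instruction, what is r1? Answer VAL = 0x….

[0] flags=0000 → (cmp)
[1] flags=0000 HI?F → skip
[2] flags=0000 EQ?F → skip
[3] flags=0000 LT?F → skip
[4] flags=1000 → (cmp)
[5] flags=1000 LT?T → r1=0xc4
[6] flags=1000 LT?T → r0=0x89
[7] flags=1000 GE?F → skip
[8] flags=1001 → (cmp)
[9] flags=1001 NE?T → r0=0x7e
[10] flags=1001 MI?T → r1=0xe7
[11] flags=1001 CS?F → skip

VAL = 0xe7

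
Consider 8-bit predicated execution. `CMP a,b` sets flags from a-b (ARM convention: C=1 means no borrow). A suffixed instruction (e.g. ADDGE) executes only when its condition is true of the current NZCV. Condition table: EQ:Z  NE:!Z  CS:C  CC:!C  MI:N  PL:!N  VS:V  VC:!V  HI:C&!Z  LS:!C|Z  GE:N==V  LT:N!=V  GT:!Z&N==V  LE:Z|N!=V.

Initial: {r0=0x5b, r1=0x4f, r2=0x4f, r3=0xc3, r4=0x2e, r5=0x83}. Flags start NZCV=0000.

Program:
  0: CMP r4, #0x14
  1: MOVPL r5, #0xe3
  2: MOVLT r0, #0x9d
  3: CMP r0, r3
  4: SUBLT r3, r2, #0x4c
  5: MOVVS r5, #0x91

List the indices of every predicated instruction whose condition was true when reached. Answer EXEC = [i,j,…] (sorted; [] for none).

[0] flags=0010 → (cmp)
[1] flags=0010 PL?T → r5=0xe3
[2] flags=0010 LT?F → skip
[3] flags=1001 → (cmp)
[4] flags=1001 LT?F → skip
[5] flags=1001 VS?T → r5=0x91

EXEC = [1,5]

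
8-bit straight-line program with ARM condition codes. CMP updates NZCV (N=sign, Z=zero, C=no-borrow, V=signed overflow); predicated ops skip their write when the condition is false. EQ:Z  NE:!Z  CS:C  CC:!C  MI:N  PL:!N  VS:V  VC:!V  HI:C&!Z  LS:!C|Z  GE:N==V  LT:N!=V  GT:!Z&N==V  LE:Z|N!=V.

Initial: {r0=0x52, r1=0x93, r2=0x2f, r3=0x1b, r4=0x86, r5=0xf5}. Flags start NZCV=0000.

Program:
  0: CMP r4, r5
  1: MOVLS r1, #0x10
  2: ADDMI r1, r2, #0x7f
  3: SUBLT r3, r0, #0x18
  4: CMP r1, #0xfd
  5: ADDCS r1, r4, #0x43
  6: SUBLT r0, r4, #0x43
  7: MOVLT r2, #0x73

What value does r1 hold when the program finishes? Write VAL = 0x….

VAL = 0xae

[0] flags=1000 → (cmp)
[1] flags=1000 LS?T → r1=0x10
[2] flags=1000 MI?T → r1=0xae
[3] flags=1000 LT?T → r3=0x3a
[4] flags=1000 → (cmp)
[5] flags=1000 CS?F → skip
[6] flags=1000 LT?T → r0=0x43
[7] flags=1000 LT?T → r2=0x73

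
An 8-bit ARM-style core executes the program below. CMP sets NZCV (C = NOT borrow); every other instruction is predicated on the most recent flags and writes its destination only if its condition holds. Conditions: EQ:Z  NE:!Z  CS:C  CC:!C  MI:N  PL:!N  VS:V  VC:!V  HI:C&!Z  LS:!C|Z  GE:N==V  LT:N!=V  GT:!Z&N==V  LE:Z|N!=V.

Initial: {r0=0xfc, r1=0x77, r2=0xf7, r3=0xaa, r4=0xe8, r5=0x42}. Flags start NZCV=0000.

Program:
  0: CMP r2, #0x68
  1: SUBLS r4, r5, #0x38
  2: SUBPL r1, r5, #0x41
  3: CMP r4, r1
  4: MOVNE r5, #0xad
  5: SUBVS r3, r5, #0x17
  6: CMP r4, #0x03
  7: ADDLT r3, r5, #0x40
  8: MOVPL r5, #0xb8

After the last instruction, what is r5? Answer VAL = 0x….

[0] flags=1010 → (cmp)
[1] flags=1010 LS?F → skip
[2] flags=1010 PL?F → skip
[3] flags=0011 → (cmp)
[4] flags=0011 NE?T → r5=0xad
[5] flags=0011 VS?T → r3=0x96
[6] flags=1010 → (cmp)
[7] flags=1010 LT?T → r3=0xed
[8] flags=1010 PL?F → skip

VAL = 0xad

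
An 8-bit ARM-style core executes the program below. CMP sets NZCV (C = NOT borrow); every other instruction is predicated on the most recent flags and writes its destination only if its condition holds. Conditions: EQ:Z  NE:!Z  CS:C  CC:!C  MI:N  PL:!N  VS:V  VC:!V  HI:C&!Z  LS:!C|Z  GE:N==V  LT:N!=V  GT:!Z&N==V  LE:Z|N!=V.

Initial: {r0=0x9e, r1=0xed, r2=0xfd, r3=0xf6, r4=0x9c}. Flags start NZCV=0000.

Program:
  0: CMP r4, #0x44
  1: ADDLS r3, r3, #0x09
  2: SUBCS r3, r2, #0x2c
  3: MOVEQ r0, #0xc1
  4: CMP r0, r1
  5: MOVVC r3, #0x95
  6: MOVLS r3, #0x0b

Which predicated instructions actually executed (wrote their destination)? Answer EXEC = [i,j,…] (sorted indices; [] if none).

0: ✓ CMP  NZCV=0011
1: · ADDLS
2: ✓ SUBCS  r3←0xd1
3: · MOVEQ
4: ✓ CMP  NZCV=1000
5: ✓ MOVVC  r3←0x95
6: ✓ MOVLS  r3←0x0b

EXEC = [2,5,6]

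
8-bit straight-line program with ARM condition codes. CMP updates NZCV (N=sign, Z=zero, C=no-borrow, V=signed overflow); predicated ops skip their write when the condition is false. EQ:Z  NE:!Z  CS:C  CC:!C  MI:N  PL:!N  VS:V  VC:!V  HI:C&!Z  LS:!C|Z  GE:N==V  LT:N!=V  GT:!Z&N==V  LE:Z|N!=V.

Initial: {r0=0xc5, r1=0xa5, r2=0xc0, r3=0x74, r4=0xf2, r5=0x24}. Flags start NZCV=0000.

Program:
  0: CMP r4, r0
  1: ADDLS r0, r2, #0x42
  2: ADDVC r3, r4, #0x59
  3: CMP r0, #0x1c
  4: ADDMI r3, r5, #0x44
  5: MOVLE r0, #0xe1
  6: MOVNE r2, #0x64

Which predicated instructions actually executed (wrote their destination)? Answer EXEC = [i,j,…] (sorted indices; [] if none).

0: ✓ CMP  NZCV=0010
1: · ADDLS
2: ✓ ADDVC  r3←0x4b
3: ✓ CMP  NZCV=1010
4: ✓ ADDMI  r3←0x68
5: ✓ MOVLE  r0←0xe1
6: ✓ MOVNE  r2←0x64

EXEC = [2,4,5,6]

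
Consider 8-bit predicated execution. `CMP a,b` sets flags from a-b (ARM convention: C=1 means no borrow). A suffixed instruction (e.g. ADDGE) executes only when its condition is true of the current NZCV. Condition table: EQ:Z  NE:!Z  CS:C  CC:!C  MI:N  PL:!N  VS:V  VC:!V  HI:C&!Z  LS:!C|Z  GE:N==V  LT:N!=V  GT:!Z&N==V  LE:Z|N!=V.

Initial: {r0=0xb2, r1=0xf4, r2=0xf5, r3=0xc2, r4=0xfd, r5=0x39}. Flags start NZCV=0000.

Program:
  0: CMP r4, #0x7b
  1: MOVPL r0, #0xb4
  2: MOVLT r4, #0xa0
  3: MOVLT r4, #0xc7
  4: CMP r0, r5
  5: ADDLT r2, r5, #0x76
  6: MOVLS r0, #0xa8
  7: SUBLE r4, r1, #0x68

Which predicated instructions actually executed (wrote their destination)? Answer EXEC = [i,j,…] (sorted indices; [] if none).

EXEC = [2,3,5,7]

0: ✓ CMP  NZCV=1010
1: · MOVPL
2: ✓ MOVLT  r4←0xa0
3: ✓ MOVLT  r4←0xc7
4: ✓ CMP  NZCV=0011
5: ✓ ADDLT  r2←0xaf
6: · MOVLS
7: ✓ SUBLE  r4←0x8c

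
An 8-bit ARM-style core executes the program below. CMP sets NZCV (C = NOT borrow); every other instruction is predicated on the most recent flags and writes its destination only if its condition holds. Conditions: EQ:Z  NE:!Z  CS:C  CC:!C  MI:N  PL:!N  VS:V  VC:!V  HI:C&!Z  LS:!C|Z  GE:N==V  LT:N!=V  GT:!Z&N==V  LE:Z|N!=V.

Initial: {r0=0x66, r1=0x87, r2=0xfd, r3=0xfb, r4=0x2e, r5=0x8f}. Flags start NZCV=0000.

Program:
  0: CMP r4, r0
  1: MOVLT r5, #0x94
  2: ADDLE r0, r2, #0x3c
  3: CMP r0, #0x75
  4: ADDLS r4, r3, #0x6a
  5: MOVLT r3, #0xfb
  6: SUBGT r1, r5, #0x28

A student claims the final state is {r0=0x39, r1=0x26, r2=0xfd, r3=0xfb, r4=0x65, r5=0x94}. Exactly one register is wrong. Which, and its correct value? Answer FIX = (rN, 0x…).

FIX = (r1, 0x87)

[0] flags=1000 → (cmp)
[1] flags=1000 LT?T → r5=0x94
[2] flags=1000 LE?T → r0=0x39
[3] flags=1000 → (cmp)
[4] flags=1000 LS?T → r4=0x65
[5] flags=1000 LT?T → r3=0xfb
[6] flags=1000 GT?F → skip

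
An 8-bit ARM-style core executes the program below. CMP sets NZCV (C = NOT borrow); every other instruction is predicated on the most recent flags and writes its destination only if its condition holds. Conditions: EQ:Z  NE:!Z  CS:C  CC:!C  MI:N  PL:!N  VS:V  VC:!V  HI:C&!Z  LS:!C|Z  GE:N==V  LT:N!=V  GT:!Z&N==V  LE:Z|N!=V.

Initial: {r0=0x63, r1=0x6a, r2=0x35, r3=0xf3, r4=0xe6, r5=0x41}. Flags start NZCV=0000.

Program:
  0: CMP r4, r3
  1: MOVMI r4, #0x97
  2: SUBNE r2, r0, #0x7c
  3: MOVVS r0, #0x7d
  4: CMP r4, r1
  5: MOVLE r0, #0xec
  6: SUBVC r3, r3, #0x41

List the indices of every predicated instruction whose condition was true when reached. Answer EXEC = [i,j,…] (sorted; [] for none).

EXEC = [1,2,5]

[0] flags=1000 → (cmp)
[1] flags=1000 MI?T → r4=0x97
[2] flags=1000 NE?T → r2=0xe7
[3] flags=1000 VS?F → skip
[4] flags=0011 → (cmp)
[5] flags=0011 LE?T → r0=0xec
[6] flags=0011 VC?F → skip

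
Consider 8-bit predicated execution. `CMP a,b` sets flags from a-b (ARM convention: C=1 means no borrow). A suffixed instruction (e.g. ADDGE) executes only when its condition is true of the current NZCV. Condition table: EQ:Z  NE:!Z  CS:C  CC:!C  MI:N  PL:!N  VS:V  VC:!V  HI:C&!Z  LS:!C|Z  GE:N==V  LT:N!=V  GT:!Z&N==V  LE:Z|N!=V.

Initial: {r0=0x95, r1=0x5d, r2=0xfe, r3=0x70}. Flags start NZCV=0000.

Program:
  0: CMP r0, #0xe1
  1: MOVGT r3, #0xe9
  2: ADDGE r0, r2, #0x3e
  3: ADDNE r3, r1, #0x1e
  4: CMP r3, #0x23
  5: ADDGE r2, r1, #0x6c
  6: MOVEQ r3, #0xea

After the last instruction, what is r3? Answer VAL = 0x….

0: ✓ CMP  NZCV=1000
1: · MOVGT
2: · ADDGE
3: ✓ ADDNE  r3←0x7b
4: ✓ CMP  NZCV=0010
5: ✓ ADDGE  r2←0xc9
6: · MOVEQ

VAL = 0x7b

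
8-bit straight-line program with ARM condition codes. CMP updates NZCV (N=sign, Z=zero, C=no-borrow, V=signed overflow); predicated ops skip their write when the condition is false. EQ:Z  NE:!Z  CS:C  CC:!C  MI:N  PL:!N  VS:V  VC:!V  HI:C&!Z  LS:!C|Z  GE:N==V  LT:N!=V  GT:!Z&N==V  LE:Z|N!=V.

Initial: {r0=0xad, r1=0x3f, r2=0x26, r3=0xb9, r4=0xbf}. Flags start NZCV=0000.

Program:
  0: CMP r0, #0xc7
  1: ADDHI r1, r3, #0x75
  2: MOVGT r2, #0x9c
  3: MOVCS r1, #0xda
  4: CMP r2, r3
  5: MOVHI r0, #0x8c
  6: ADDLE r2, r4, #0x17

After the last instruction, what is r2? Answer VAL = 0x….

[0] flags=1000 → (cmp)
[1] flags=1000 HI?F → skip
[2] flags=1000 GT?F → skip
[3] flags=1000 CS?F → skip
[4] flags=0000 → (cmp)
[5] flags=0000 HI?F → skip
[6] flags=0000 LE?F → skip

VAL = 0x26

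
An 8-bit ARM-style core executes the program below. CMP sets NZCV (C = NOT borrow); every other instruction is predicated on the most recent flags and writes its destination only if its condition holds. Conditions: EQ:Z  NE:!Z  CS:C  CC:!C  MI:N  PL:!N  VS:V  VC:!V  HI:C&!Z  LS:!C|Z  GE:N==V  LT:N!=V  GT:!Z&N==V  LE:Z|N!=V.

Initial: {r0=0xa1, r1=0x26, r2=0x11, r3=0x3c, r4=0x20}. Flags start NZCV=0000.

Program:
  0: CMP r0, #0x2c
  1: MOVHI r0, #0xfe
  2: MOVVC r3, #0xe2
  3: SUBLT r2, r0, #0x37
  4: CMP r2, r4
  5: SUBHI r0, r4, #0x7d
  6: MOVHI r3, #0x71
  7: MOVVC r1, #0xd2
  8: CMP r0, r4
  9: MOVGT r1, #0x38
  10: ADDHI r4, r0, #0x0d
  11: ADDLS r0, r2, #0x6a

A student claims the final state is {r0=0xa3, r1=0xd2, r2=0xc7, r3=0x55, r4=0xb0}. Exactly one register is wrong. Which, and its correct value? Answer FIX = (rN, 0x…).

[0] flags=0011 → (cmp)
[1] flags=0011 HI?T → r0=0xfe
[2] flags=0011 VC?F → skip
[3] flags=0011 LT?T → r2=0xc7
[4] flags=1010 → (cmp)
[5] flags=1010 HI?T → r0=0xa3
[6] flags=1010 HI?T → r3=0x71
[7] flags=1010 VC?T → r1=0xd2
[8] flags=1010 → (cmp)
[9] flags=1010 GT?F → skip
[10] flags=1010 HI?T → r4=0xb0
[11] flags=1010 LS?F → skip

FIX = (r3, 0x71)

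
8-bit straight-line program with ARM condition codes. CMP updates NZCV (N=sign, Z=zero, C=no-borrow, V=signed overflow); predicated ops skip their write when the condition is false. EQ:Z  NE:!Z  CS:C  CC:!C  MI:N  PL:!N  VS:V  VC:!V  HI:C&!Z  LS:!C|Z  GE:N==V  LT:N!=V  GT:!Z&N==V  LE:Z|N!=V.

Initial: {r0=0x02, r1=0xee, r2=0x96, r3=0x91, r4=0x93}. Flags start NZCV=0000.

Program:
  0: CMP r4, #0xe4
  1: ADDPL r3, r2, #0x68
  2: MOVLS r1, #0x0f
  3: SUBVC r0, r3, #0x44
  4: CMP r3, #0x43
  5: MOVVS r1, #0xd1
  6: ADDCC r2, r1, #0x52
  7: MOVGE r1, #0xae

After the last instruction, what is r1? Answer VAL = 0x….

VAL = 0xd1

0: ✓ CMP  NZCV=1000
1: · ADDPL
2: ✓ MOVLS  r1←0x0f
3: ✓ SUBVC  r0←0x4d
4: ✓ CMP  NZCV=0011
5: ✓ MOVVS  r1←0xd1
6: · ADDCC
7: · MOVGE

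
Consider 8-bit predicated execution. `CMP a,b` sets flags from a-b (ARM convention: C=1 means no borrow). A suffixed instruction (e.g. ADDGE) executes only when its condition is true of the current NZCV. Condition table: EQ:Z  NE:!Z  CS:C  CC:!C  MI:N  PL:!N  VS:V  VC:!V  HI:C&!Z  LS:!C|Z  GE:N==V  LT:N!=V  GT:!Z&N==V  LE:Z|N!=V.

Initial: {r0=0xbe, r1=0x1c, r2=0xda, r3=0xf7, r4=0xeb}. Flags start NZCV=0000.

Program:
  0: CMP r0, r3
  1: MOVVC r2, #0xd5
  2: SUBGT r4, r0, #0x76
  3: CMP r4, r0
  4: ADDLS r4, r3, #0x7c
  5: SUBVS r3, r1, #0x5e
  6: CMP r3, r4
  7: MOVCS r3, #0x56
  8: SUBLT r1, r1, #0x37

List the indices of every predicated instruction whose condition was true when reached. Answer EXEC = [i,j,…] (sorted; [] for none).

0: ✓ CMP  NZCV=1000
1: ✓ MOVVC  r2←0xd5
2: · SUBGT
3: ✓ CMP  NZCV=0010
4: · ADDLS
5: · SUBVS
6: ✓ CMP  NZCV=0010
7: ✓ MOVCS  r3←0x56
8: · SUBLT

EXEC = [1,7]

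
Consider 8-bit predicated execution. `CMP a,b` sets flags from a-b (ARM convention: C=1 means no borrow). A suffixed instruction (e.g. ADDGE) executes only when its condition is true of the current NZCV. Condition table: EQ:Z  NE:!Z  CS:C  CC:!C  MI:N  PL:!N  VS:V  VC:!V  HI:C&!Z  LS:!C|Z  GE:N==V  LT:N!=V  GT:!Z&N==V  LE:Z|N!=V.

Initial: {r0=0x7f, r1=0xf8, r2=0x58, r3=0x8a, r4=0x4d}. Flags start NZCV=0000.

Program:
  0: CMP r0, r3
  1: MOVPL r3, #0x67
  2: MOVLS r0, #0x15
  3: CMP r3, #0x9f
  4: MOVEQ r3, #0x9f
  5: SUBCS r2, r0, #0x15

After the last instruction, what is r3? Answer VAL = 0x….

VAL = 0x8a

0: ✓ CMP  NZCV=1001
1: · MOVPL
2: ✓ MOVLS  r0←0x15
3: ✓ CMP  NZCV=1000
4: · MOVEQ
5: · SUBCS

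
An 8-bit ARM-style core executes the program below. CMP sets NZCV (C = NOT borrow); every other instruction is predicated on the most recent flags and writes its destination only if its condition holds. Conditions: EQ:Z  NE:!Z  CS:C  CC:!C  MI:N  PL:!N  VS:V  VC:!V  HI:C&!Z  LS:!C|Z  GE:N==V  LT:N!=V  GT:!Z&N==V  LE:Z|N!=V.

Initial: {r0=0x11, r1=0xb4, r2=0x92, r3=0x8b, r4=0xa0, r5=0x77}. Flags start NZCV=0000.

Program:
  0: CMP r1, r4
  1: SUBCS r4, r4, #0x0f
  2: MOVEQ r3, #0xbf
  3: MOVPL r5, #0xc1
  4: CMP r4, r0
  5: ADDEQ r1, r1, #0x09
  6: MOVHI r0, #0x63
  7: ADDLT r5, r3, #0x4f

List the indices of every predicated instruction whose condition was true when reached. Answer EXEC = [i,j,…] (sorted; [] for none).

0: ✓ CMP  NZCV=0010
1: ✓ SUBCS  r4←0x91
2: · MOVEQ
3: ✓ MOVPL  r5←0xc1
4: ✓ CMP  NZCV=1010
5: · ADDEQ
6: ✓ MOVHI  r0←0x63
7: ✓ ADDLT  r5←0xda

EXEC = [1,3,6,7]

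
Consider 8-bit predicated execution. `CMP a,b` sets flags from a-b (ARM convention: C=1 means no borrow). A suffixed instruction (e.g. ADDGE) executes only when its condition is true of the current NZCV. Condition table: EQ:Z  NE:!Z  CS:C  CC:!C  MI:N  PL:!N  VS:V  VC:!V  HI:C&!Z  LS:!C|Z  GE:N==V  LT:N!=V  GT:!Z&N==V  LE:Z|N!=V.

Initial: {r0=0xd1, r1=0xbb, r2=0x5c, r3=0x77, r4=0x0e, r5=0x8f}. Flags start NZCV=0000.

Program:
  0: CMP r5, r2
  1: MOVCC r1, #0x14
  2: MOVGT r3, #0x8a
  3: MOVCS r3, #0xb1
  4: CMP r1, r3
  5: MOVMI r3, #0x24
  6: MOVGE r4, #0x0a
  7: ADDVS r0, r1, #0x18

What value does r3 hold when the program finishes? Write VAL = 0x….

VAL = 0xb1

[0] flags=0011 → (cmp)
[1] flags=0011 CC?F → skip
[2] flags=0011 GT?F → skip
[3] flags=0011 CS?T → r3=0xb1
[4] flags=0010 → (cmp)
[5] flags=0010 MI?F → skip
[6] flags=0010 GE?T → r4=0x0a
[7] flags=0010 VS?F → skip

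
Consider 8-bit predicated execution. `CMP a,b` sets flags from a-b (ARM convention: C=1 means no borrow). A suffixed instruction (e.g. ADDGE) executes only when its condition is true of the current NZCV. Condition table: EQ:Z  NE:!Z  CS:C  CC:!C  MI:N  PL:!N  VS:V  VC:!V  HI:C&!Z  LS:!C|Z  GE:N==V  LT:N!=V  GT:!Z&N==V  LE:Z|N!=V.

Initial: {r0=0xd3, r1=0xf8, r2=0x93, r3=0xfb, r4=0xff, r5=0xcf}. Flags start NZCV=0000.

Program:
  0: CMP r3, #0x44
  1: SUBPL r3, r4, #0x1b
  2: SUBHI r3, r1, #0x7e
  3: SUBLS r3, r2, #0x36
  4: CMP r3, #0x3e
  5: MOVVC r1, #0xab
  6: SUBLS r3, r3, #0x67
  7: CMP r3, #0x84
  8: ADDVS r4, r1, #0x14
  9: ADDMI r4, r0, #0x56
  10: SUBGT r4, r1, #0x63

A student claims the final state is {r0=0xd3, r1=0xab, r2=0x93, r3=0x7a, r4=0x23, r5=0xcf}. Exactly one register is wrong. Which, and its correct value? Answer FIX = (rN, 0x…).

FIX = (r4, 0x48)

[0] flags=1010 → (cmp)
[1] flags=1010 PL?F → skip
[2] flags=1010 HI?T → r3=0x7a
[3] flags=1010 LS?F → skip
[4] flags=0010 → (cmp)
[5] flags=0010 VC?T → r1=0xab
[6] flags=0010 LS?F → skip
[7] flags=1001 → (cmp)
[8] flags=1001 VS?T → r4=0xbf
[9] flags=1001 MI?T → r4=0x29
[10] flags=1001 GT?T → r4=0x48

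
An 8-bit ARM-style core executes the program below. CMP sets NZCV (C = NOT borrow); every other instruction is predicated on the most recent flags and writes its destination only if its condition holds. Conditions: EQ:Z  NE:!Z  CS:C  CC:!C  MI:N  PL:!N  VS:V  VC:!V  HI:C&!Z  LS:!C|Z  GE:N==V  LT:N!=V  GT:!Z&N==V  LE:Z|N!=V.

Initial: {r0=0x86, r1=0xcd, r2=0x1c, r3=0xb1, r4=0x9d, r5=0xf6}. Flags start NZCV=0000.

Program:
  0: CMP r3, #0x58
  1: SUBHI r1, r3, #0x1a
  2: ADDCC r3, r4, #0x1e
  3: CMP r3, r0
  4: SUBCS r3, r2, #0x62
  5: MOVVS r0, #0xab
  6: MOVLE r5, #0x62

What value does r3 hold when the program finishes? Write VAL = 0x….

[0] flags=0011 → (cmp)
[1] flags=0011 HI?T → r1=0x97
[2] flags=0011 CC?F → skip
[3] flags=0010 → (cmp)
[4] flags=0010 CS?T → r3=0xba
[5] flags=0010 VS?F → skip
[6] flags=0010 LE?F → skip

VAL = 0xba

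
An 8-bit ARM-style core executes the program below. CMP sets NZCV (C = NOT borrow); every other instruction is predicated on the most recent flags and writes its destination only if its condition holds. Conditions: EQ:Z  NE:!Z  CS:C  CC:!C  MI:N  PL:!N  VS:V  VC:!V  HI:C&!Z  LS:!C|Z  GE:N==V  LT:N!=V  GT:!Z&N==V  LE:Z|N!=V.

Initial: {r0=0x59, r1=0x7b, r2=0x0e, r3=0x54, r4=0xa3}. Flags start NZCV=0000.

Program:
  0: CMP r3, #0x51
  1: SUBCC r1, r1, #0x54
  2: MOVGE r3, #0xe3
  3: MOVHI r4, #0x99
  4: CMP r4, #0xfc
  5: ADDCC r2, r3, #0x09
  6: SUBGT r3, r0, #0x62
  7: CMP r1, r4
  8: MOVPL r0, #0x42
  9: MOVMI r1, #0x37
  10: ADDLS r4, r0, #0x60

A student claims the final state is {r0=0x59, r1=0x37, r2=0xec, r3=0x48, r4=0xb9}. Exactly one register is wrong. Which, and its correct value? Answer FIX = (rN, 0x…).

FIX = (r3, 0xe3)

0: ✓ CMP  NZCV=0010
1: · SUBCC
2: ✓ MOVGE  r3←0xe3
3: ✓ MOVHI  r4←0x99
4: ✓ CMP  NZCV=1000
5: ✓ ADDCC  r2←0xec
6: · SUBGT
7: ✓ CMP  NZCV=1001
8: · MOVPL
9: ✓ MOVMI  r1←0x37
10: ✓ ADDLS  r4←0xb9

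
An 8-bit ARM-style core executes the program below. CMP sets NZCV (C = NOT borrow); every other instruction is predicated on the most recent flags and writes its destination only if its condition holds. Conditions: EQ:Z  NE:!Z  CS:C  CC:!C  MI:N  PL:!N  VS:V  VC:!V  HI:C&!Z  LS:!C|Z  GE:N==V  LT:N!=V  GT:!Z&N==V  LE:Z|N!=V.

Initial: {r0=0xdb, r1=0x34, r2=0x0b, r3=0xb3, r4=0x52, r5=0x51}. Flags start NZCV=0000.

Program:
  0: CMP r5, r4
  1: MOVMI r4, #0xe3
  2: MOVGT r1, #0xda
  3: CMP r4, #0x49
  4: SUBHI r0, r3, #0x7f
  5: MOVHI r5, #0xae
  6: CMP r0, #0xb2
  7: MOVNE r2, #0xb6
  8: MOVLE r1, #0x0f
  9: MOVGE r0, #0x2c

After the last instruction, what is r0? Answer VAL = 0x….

0: ✓ CMP  NZCV=1000
1: ✓ MOVMI  r4←0xe3
2: · MOVGT
3: ✓ CMP  NZCV=1010
4: ✓ SUBHI  r0←0x34
5: ✓ MOVHI  r5←0xae
6: ✓ CMP  NZCV=1001
7: ✓ MOVNE  r2←0xb6
8: · MOVLE
9: ✓ MOVGE  r0←0x2c

VAL = 0x2c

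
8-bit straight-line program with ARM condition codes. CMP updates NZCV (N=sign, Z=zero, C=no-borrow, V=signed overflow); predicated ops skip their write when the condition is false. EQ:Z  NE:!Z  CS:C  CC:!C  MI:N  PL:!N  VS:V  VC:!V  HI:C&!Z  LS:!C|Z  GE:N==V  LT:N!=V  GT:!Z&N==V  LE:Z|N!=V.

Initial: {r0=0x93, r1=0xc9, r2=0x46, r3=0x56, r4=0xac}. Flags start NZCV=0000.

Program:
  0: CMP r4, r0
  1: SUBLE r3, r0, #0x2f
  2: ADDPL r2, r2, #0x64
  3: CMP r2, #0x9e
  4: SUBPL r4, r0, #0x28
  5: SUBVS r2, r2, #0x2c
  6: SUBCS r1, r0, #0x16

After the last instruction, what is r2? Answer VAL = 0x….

0: ✓ CMP  NZCV=0010
1: · SUBLE
2: ✓ ADDPL  r2←0xaa
3: ✓ CMP  NZCV=0010
4: ✓ SUBPL  r4←0x6b
5: · SUBVS
6: ✓ SUBCS  r1←0x7d

VAL = 0xaa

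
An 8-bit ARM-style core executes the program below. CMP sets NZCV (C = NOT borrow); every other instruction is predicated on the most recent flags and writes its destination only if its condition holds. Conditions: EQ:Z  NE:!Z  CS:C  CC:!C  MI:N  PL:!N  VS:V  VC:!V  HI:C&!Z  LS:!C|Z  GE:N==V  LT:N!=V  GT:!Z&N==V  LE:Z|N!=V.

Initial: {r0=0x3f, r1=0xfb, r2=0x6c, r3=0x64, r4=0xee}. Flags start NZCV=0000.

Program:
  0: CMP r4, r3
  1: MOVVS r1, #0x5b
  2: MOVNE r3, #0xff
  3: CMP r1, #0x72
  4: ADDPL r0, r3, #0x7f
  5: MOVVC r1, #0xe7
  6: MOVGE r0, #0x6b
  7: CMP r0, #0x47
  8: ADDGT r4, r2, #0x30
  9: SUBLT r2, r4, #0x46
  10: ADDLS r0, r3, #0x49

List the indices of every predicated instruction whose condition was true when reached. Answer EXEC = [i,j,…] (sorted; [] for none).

[0] flags=1010 → (cmp)
[1] flags=1010 VS?F → skip
[2] flags=1010 NE?T → r3=0xff
[3] flags=1010 → (cmp)
[4] flags=1010 PL?F → skip
[5] flags=1010 VC?T → r1=0xe7
[6] flags=1010 GE?F → skip
[7] flags=1000 → (cmp)
[8] flags=1000 GT?F → skip
[9] flags=1000 LT?T → r2=0xa8
[10] flags=1000 LS?T → r0=0x48

EXEC = [2,5,9,10]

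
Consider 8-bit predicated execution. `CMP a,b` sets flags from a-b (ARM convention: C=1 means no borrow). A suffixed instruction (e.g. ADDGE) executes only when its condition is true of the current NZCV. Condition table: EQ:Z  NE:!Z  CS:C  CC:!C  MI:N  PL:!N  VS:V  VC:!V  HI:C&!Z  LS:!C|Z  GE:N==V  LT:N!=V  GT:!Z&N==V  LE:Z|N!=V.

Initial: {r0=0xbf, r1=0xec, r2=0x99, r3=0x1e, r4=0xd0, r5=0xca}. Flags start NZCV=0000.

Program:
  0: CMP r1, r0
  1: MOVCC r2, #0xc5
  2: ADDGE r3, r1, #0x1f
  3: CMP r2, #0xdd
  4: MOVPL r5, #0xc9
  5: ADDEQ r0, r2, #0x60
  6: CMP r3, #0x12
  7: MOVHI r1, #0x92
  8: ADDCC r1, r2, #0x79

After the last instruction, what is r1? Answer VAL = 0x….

0: ✓ CMP  NZCV=0010
1: · MOVCC
2: ✓ ADDGE  r3←0x0b
3: ✓ CMP  NZCV=1000
4: · MOVPL
5: · ADDEQ
6: ✓ CMP  NZCV=1000
7: · MOVHI
8: ✓ ADDCC  r1←0x12

VAL = 0x12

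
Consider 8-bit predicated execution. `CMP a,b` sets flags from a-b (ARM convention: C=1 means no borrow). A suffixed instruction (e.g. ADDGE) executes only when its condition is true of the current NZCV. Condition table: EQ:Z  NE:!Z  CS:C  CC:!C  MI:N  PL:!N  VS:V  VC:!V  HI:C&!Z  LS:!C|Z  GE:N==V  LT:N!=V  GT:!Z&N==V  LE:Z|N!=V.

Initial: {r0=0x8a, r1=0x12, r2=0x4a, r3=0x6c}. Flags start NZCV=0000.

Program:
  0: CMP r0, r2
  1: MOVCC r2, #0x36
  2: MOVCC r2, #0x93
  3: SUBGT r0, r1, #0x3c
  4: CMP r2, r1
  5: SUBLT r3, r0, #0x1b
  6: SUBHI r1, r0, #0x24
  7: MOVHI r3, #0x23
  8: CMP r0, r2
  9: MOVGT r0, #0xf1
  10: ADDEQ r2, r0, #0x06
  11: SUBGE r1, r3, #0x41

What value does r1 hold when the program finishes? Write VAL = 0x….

[0] flags=0011 → (cmp)
[1] flags=0011 CC?F → skip
[2] flags=0011 CC?F → skip
[3] flags=0011 GT?F → skip
[4] flags=0010 → (cmp)
[5] flags=0010 LT?F → skip
[6] flags=0010 HI?T → r1=0x66
[7] flags=0010 HI?T → r3=0x23
[8] flags=0011 → (cmp)
[9] flags=0011 GT?F → skip
[10] flags=0011 EQ?F → skip
[11] flags=0011 GE?F → skip

VAL = 0x66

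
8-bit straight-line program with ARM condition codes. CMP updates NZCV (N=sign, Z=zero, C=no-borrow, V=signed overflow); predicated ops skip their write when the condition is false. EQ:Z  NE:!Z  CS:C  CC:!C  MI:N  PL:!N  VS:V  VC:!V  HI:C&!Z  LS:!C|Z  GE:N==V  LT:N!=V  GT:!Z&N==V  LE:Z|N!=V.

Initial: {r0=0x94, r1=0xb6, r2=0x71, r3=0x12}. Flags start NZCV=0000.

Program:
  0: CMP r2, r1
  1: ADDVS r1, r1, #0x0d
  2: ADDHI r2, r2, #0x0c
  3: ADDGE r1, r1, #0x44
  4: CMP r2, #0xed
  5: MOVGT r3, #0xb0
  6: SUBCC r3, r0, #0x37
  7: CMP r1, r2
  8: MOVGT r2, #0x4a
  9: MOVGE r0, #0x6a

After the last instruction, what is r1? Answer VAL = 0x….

VAL = 0x07

[0] flags=1001 → (cmp)
[1] flags=1001 VS?T → r1=0xc3
[2] flags=1001 HI?F → skip
[3] flags=1001 GE?T → r1=0x07
[4] flags=1001 → (cmp)
[5] flags=1001 GT?T → r3=0xb0
[6] flags=1001 CC?T → r3=0x5d
[7] flags=1000 → (cmp)
[8] flags=1000 GT?F → skip
[9] flags=1000 GE?F → skip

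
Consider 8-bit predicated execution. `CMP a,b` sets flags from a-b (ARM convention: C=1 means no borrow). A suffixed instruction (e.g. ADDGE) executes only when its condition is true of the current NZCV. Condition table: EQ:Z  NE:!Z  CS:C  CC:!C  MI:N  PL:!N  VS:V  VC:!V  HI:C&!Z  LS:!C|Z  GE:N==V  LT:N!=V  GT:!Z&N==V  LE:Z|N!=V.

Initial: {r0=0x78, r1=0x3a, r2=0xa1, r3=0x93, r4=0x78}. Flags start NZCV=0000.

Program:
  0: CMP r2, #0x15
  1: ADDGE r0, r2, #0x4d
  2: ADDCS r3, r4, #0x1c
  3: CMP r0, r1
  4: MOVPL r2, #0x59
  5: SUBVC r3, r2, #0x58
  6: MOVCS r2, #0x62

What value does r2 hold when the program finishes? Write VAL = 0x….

[0] flags=1010 → (cmp)
[1] flags=1010 GE?F → skip
[2] flags=1010 CS?T → r3=0x94
[3] flags=0010 → (cmp)
[4] flags=0010 PL?T → r2=0x59
[5] flags=0010 VC?T → r3=0x01
[6] flags=0010 CS?T → r2=0x62

VAL = 0x62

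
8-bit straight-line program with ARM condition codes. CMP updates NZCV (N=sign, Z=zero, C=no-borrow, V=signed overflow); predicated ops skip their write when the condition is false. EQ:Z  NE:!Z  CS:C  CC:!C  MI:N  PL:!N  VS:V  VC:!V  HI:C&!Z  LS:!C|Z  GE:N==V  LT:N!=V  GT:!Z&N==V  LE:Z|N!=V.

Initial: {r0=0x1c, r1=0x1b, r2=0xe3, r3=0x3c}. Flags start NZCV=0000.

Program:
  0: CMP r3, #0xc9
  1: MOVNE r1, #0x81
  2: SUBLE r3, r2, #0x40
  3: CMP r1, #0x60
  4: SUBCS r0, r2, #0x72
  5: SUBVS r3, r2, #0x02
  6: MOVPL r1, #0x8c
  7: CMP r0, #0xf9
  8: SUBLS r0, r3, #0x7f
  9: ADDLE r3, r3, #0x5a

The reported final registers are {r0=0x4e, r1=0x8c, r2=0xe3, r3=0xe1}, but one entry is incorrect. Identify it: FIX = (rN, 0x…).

[0] flags=0000 → (cmp)
[1] flags=0000 NE?T → r1=0x81
[2] flags=0000 LE?F → skip
[3] flags=0011 → (cmp)
[4] flags=0011 CS?T → r0=0x71
[5] flags=0011 VS?T → r3=0xe1
[6] flags=0011 PL?T → r1=0x8c
[7] flags=0000 → (cmp)
[8] flags=0000 LS?T → r0=0x62
[9] flags=0000 LE?F → skip

FIX = (r0, 0x62)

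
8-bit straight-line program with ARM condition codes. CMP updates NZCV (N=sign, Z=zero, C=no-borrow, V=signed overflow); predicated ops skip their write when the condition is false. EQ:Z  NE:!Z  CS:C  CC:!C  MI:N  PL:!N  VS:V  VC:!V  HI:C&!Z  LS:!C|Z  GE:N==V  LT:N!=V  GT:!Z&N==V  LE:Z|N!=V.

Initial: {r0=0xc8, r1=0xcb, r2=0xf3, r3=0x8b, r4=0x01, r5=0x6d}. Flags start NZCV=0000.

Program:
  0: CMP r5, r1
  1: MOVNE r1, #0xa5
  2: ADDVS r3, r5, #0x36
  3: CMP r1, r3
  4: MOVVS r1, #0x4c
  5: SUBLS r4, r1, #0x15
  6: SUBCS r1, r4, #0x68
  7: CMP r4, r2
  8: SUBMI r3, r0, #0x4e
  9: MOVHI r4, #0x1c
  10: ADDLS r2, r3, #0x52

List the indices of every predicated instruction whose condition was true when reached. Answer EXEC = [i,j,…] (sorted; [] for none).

[0] flags=1001 → (cmp)
[1] flags=1001 NE?T → r1=0xa5
[2] flags=1001 VS?T → r3=0xa3
[3] flags=0010 → (cmp)
[4] flags=0010 VS?F → skip
[5] flags=0010 LS?F → skip
[6] flags=0010 CS?T → r1=0x99
[7] flags=0000 → (cmp)
[8] flags=0000 MI?F → skip
[9] flags=0000 HI?F → skip
[10] flags=0000 LS?T → r2=0xf5

EXEC = [1,2,6,10]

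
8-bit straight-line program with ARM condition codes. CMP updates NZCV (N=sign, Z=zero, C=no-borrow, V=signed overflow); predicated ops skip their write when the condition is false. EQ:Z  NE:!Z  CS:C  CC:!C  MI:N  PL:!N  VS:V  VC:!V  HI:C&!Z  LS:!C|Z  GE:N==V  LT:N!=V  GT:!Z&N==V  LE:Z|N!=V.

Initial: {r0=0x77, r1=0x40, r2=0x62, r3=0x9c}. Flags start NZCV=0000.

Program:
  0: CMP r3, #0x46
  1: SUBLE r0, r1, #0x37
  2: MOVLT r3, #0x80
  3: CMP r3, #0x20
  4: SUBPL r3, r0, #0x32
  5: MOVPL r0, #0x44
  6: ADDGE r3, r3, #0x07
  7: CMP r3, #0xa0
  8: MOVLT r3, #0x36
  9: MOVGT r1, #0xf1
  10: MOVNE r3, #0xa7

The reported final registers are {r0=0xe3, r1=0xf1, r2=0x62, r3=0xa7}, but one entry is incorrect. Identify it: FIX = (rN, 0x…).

0: ✓ CMP  NZCV=0011
1: ✓ SUBLE  r0←0x09
2: ✓ MOVLT  r3←0x80
3: ✓ CMP  NZCV=0011
4: ✓ SUBPL  r3←0xd7
5: ✓ MOVPL  r0←0x44
6: · ADDGE
7: ✓ CMP  NZCV=0010
8: · MOVLT
9: ✓ MOVGT  r1←0xf1
10: ✓ MOVNE  r3←0xa7

FIX = (r0, 0x44)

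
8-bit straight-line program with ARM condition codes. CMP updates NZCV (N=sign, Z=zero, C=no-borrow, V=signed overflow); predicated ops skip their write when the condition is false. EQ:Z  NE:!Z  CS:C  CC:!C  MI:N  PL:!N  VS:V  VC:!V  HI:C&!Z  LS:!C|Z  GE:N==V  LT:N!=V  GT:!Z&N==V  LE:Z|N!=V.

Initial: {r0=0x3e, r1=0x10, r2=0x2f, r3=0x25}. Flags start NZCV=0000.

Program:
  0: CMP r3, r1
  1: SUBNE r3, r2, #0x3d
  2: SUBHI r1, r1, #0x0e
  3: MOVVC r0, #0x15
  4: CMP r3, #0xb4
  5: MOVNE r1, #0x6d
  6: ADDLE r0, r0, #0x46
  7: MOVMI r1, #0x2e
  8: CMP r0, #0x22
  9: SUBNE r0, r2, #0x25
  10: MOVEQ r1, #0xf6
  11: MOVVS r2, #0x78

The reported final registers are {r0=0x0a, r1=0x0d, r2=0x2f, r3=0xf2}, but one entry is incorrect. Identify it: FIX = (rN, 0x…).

[0] flags=0010 → (cmp)
[1] flags=0010 NE?T → r3=0xf2
[2] flags=0010 HI?T → r1=0x02
[3] flags=0010 VC?T → r0=0x15
[4] flags=0010 → (cmp)
[5] flags=0010 NE?T → r1=0x6d
[6] flags=0010 LE?F → skip
[7] flags=0010 MI?F → skip
[8] flags=1000 → (cmp)
[9] flags=1000 NE?T → r0=0x0a
[10] flags=1000 EQ?F → skip
[11] flags=1000 VS?F → skip

FIX = (r1, 0x6d)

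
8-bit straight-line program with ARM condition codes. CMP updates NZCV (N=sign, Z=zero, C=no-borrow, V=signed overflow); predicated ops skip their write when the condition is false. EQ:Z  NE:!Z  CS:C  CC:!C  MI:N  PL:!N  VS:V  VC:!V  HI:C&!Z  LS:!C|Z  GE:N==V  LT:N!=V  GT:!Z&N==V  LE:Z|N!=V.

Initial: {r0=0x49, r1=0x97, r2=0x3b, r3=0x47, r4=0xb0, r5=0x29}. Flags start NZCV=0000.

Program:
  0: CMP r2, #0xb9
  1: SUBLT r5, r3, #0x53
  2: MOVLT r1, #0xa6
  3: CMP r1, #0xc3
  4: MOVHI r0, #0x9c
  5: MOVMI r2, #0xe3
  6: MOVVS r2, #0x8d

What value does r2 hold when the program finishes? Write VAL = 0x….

0: ✓ CMP  NZCV=1001
1: · SUBLT
2: · MOVLT
3: ✓ CMP  NZCV=1000
4: · MOVHI
5: ✓ MOVMI  r2←0xe3
6: · MOVVS

VAL = 0xe3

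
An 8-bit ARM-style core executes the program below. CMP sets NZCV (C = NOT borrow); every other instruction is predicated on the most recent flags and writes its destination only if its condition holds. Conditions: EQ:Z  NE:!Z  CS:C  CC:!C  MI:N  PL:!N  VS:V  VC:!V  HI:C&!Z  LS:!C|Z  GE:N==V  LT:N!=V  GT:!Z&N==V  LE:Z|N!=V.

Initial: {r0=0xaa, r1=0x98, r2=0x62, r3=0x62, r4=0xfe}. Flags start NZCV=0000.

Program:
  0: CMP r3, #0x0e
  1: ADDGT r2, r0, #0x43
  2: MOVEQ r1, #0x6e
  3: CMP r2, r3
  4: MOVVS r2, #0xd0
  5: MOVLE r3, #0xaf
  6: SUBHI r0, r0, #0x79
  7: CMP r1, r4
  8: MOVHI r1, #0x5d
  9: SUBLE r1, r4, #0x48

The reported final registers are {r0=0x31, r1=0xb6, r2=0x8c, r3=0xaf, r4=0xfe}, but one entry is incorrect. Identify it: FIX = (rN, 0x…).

[0] flags=0010 → (cmp)
[1] flags=0010 GT?T → r2=0xed
[2] flags=0010 EQ?F → skip
[3] flags=1010 → (cmp)
[4] flags=1010 VS?F → skip
[5] flags=1010 LE?T → r3=0xaf
[6] flags=1010 HI?T → r0=0x31
[7] flags=1000 → (cmp)
[8] flags=1000 HI?F → skip
[9] flags=1000 LE?T → r1=0xb6

FIX = (r2, 0xed)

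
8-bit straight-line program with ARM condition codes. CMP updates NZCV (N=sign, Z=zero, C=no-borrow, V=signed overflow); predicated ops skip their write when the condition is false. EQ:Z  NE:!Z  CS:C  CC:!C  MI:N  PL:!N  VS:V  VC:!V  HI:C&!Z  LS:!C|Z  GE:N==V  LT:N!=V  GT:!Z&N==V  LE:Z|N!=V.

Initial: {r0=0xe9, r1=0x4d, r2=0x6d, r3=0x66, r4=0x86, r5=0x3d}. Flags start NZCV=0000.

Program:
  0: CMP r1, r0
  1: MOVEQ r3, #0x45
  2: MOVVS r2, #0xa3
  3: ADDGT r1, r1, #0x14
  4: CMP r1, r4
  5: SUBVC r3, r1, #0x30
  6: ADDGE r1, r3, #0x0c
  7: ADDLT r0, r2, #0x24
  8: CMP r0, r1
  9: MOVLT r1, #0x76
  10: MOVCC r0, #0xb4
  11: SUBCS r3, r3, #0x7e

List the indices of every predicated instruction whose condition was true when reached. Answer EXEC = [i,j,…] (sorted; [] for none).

EXEC = [3,6,9,11]

0: ✓ CMP  NZCV=0000
1: · MOVEQ
2: · MOVVS
3: ✓ ADDGT  r1←0x61
4: ✓ CMP  NZCV=1001
5: · SUBVC
6: ✓ ADDGE  r1←0x72
7: · ADDLT
8: ✓ CMP  NZCV=0011
9: ✓ MOVLT  r1←0x76
10: · MOVCC
11: ✓ SUBCS  r3←0xe8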